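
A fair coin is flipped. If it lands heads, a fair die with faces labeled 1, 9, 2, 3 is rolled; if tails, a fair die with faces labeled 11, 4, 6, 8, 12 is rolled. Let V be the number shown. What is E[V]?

E[V | heads] = (1+9+2+3)/4 = 15/4.
E[V | tails] = (11+4+6+8+12)/5 = 41/5.
By the law of total expectation,
E[V] = (1/2)·(15/4) + (1/2)·(41/5) = 239/40.

239/40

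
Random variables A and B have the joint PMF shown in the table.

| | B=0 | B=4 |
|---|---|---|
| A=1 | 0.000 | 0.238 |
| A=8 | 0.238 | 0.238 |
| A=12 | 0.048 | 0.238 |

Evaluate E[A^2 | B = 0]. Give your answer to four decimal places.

P(B = 0) = 0.286.
Σ A^2·P over the event = 64·(0.238) + 144·(0.048) = 22.144.
E[A^2 | B = 0] = (22.144) / (0.286) = 77.4266.

77.4266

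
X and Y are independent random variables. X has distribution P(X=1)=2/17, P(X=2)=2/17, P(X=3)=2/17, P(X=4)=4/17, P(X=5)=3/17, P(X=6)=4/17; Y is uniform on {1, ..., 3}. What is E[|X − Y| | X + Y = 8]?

P(X + Y = 8) = 7/51.
Summing |X−Y|·P(x,y) over outcomes with X + Y = 8 gives 22/51.
E[|X − Y| | X + Y = 8] = (22/51) / (7/51) = 22/7.

22/7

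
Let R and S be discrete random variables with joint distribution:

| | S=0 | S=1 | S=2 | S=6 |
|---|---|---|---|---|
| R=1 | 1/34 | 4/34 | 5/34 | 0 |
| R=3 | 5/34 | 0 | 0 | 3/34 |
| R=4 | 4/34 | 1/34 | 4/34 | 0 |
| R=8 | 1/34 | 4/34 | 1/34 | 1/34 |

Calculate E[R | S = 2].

29/10

P(S = 2) = 5/17.
Σ R·P over the event = 1·(5/34) + 4·(4/34) + 8·(1/34) = 29/34.
E[R | S = 2] = (29/34) / (5/17) = 29/10.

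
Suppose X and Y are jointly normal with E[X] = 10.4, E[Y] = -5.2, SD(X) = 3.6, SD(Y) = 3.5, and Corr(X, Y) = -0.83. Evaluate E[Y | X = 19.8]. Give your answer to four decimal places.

-12.7853

For a bivariate normal, E[Y | X=x] = μ_Y + ρ·(σ_Y/σ_X)·(x − μ_X).
E[Y | X=19.8] = -5.2 + (-0.83)·(3.5/3.6)·(19.8 − (10.4)) = -5.2 + (-0.806944)·(9.4) = -12.7853.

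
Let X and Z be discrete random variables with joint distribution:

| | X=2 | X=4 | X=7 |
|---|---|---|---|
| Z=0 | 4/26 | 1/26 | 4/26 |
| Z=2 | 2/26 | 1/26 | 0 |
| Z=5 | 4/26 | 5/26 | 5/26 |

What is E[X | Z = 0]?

40/9

P(Z = 0) = 9/26.
Σ X·P over the event = 2·(4/26) + 4·(1/26) + 7·(4/26) = 20/13.
E[X | Z = 0] = (20/13) / (9/26) = 40/9.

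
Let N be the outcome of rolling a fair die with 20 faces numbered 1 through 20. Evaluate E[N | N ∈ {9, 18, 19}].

P(N ∈ {9, 18, 19}) = 3/20.
Σ over the event: 9·1/20 + 18·1/20 + 19·1/20 = 23/10.
E[N | N ∈ {9, 18, 19}] = (23/10) / (3/20) = 46/3.

46/3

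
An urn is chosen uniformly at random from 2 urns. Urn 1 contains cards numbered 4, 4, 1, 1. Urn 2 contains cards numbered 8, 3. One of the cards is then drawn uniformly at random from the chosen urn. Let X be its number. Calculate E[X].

E[X | urn 1] = (4+4+1+1)/4 = 5/2.
E[X | urn 2] = (8+3)/2 = 11/2.
E[X] = (1/2)·(5/2) + (1/2)·(11/2) = 4.

4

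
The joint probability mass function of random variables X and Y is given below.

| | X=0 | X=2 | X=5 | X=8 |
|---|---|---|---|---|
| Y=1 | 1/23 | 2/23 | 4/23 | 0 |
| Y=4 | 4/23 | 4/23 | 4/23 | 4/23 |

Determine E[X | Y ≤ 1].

24/7

P(Y ≤ 1) = 7/23.
Σ X·P over the event = 0·(1/23) + 2·(2/23) + 5·(4/23) = 24/23.
E[X | Y ≤ 1] = (24/23) / (7/23) = 24/7.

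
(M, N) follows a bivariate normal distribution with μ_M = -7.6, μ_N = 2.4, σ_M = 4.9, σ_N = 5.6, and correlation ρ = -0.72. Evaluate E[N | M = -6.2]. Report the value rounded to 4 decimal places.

E[N | M=x] = μ_N + ρ(σ_N/σ_M)(x − μ_M) for jointly normal variables.
E[N | M=-6.2] = 2.4 + (-0.72)·(5.6/4.9)·(-6.2 − (-7.6)) = 2.4 + (-0.82286)·(1.4) = 1.2480.

1.2480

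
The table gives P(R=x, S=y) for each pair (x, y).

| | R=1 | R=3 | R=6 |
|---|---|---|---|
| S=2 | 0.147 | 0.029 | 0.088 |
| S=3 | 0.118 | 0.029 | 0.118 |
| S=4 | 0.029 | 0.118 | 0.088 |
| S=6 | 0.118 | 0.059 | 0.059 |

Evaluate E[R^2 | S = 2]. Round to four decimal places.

P(S = 2) = 0.264.
Σ R^2·P over the event = 1·(0.147) + 9·(0.029) + 36·(0.088) = 3.576.
E[R^2 | S = 2] = (3.576) / (0.264) = 13.5455.

13.5455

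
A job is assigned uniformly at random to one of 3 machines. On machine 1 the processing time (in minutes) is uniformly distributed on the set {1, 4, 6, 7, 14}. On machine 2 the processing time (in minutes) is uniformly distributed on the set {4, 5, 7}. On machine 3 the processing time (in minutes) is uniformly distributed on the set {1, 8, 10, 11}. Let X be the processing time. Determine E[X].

577/90

E[X | machine 1] = (1+4+6+7+14)/5 = 32/5.
E[X | machine 2] = (4+5+7)/3 = 16/3.
E[X | machine 3] = (1+8+10+11)/4 = 15/2.
E[X] = (1/3)·(32/5) + (1/3)·(16/3) + (1/3)·(15/2) = 577/90.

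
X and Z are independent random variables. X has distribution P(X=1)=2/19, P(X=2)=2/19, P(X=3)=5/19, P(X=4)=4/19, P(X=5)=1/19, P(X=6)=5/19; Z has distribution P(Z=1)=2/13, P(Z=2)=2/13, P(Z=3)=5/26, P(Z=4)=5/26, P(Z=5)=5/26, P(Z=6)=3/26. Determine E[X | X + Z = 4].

P(X + Z = 4) = 1/13.
Summing X·P(x,y) over outcomes with X + Z = 4 gives 43/247.
E[X | X + Z = 4] = (43/247) / (1/13) = 43/19.

43/19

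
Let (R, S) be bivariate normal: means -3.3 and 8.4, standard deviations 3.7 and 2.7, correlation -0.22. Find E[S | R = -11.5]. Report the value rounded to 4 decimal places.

For a bivariate normal, E[S | R=x] = μ_S + ρ·(σ_S/σ_R)·(x − μ_R).
E[S | R=-11.5] = 8.4 + (-0.22)·(2.7/3.7)·(-11.5 − (-3.3)) = 8.4 + (-0.16054)·(-8.2) = 9.7164.

9.7164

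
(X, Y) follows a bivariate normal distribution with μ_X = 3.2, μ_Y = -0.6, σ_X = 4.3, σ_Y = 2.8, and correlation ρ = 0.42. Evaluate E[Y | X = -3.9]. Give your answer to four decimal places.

-2.5418

E[Y | X=x] = μ_Y + ρ(σ_Y/σ_X)(x − μ_X) for jointly normal variables.
E[Y | X=-3.9] = -0.6 + (0.42)·(2.8/4.3)·(-3.9 − (3.2)) = -0.6 + (0.27349)·(-7.1) = -2.5418.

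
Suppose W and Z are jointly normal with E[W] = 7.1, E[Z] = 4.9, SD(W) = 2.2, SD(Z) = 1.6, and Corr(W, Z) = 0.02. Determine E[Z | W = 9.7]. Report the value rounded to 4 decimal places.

The regression of Z on W has slope ρ·σ_Z/σ_W and passes through (μ_W, μ_Z).
E[Z | W=9.7] = 4.9 + (0.02)·(1.6/2.2)·(9.7 − (7.1)) = 4.9 + (0.014545)·(2.6) = 4.9378.

4.9378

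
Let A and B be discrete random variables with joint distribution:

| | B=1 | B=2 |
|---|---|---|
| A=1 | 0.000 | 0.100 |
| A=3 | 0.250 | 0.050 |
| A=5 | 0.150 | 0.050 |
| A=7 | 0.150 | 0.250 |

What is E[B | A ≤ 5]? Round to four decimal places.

P(A ≤ 5) = 0.600.
Summing B·P(A=x,B=y) over the conditioning event gives 0.800.
E[B | A ≤ 5] = (0.800) / (0.600) = 1.3333.

1.3333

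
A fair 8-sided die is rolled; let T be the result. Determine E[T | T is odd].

Given T is odd, T is equally likely to be any of {1, 3, 5, 7}.
E[T | T is odd] = (1 + 3 + 5 + 7) / 4 = 4.

4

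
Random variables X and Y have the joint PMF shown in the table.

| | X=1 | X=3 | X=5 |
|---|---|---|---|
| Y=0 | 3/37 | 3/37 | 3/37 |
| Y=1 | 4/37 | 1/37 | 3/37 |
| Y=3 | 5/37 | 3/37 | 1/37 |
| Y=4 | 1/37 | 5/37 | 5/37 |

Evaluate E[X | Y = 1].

11/4

P(Y = 1) = 8/37.
Σ X·P over the event = 1·(4/37) + 3·(1/37) + 5·(3/37) = 22/37.
E[X | Y = 1] = (22/37) / (8/37) = 11/4.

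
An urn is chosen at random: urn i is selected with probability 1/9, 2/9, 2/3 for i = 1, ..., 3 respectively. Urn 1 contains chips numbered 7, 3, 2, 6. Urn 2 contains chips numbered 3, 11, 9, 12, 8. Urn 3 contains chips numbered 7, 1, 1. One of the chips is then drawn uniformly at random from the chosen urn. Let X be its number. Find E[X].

397/90

E[X | urn 1] = (7+3+2+6)/4 = 9/2.
E[X | urn 2] = (3+11+9+12+8)/5 = 43/5.
E[X | urn 3] = (7+1+1)/3 = 3.
E[X] = (1/9)·(9/2) + (2/9)·(43/5) + (2/3)·(3) = 397/90.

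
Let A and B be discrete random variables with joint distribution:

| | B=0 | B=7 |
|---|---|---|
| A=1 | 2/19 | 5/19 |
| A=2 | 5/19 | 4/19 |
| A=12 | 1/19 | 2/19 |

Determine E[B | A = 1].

5

P(A = 1) = 7/19.
Σ B·P over the event = 0·(2/19) + 7·(5/19) = 35/19.
E[B | A = 1] = (35/19) / (7/19) = 5.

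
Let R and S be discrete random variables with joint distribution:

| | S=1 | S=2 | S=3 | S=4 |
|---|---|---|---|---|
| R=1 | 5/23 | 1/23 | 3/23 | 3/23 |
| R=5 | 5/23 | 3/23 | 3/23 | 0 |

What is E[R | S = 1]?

P(S = 1) = 10/23.
Σ R·P over the event = 1·(5/23) + 5·(5/23) = 30/23.
E[R | S = 1] = (30/23) / (10/23) = 3.

3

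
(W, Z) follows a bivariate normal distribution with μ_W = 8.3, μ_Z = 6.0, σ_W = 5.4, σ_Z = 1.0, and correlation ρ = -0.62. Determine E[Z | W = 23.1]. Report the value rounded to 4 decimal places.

4.3007

E[Z | W=x] = μ_Z + ρ(σ_Z/σ_W)(x − μ_W) for jointly normal variables.
E[Z | W=23.1] = 6.0 + (-0.62)·(1.0/5.4)·(23.1 − (8.3)) = 6.0 + (-0.114815)·(14.8) = 4.3007.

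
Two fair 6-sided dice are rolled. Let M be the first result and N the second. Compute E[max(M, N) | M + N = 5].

Outcomes with M + N = 5: (1,4), (2,3), (3,2), (4,1), each with probability 1/36.
E[max(M, N) | M + N = 5] = (4 + 3 + 3 + 4) / 4 = 7/2.

7/2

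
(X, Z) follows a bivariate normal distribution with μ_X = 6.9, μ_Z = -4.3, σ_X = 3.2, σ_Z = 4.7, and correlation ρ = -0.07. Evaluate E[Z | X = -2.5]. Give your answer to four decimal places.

The regression of Z on X has slope ρ·σ_Z/σ_X and passes through (μ_X, μ_Z).
E[Z | X=-2.5] = -4.3 + (-0.07)·(4.7/3.2)·(-2.5 − (6.9)) = -4.3 + (-0.10281)·(-9.4) = -3.3336.

-3.3336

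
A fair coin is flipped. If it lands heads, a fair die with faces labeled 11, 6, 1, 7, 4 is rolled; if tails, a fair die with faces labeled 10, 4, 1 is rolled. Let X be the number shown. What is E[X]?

E[X | heads] = (11+6+1+7+4)/5 = 29/5.
E[X | tails] = (10+4+1)/3 = 5.
E[X] = (1/2)·(29/5) + (1/2)·(5) = 27/5.

27/5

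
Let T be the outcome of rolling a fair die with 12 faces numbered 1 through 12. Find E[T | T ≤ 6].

Given T ≤ 6, T is equally likely to be any of {1, 2, 3, 4, 5, 6}.
E[T | T ≤ 6] = (1 + 2 + 3 + 4 + 5 + 6) / 6 = 7/2.

7/2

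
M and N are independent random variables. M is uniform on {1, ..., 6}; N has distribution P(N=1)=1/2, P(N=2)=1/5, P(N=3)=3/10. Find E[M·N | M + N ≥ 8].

123/8

P(M + N ≥ 8) = 2/15.
Summing MN·P(x,y) over outcomes with M + N ≥ 8 gives 41/20.
E[M·N | M + N ≥ 8] = (41/20) / (2/15) = 123/8.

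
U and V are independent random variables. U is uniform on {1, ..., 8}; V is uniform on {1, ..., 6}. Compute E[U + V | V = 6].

P(V = 6) = 1/6.
Summing (U+V)·P(x,y) over outcomes with V = 6 gives 7/4.
E[U + V | V = 6] = (7/4) / (1/6) = 21/2.

21/2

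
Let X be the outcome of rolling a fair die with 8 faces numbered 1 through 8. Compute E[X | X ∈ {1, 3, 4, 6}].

7/2

P(X ∈ {1, 3, 4, 6}) = 1/2.
Σ over the event: 1·1/8 + 3·1/8 + 4·1/8 + 6·1/8 = 7/4.
E[X | X ∈ {1, 3, 4, 6}] = (7/4) / (1/2) = 7/2.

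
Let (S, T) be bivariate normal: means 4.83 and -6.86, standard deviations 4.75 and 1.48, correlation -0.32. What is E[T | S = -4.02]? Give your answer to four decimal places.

-5.9776

For a bivariate normal, E[T | S=x] = μ_T + ρ·(σ_T/σ_S)·(x − μ_S).
E[T | S=-4.02] = -6.86 + (-0.32)·(1.48/4.75)·(-4.02 − (4.83)) = -6.86 + (-0.099705)·(-8.85) = -5.9776.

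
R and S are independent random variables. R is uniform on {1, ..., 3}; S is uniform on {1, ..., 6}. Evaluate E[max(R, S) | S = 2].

7/3

Outcomes with S = 2: (1,2), (2,2), (3,2), each with probability 1/18.
E[max(R, S) | S = 2] = (2 + 2 + 3) / 3 = 7/3.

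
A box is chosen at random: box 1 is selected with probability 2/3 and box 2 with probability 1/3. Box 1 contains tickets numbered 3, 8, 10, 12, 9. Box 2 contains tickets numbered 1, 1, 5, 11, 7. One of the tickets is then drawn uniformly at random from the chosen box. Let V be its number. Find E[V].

E[V | box 1] = (3+8+10+12+9)/5 = 42/5.
E[V | box 2] = (1+1+5+11+7)/5 = 5.
E[V] = (2/3)·(42/5) + (1/3)·(5) = 109/15.

109/15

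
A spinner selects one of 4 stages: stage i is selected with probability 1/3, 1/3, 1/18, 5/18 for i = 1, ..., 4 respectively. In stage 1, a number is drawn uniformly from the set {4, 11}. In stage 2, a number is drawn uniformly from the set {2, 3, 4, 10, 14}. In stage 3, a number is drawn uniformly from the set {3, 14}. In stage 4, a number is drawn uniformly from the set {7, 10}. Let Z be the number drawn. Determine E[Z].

E[Z | stage 1] = (4+11)/2 = 15/2.
E[Z | stage 2] = (2+3+4+10+14)/5 = 33/5.
E[Z | stage 3] = (3+14)/2 = 17/2.
E[Z | stage 4] = (7+10)/2 = 17/2.
E[Z] = (1/3)·(15/2) + (1/3)·(33/5) + (1/18)·(17/2) + (5/18)·(17/2) = 113/15.

113/15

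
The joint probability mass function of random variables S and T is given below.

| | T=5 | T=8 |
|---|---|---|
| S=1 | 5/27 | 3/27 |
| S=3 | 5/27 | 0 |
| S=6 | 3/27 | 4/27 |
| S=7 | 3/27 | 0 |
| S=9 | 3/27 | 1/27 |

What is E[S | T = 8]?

P(T = 8) = 8/27.
Σ S·P over the event = 1·(3/27) + 6·(4/27) + 9·(1/27) = 4/3.
E[S | T = 8] = (4/3) / (8/27) = 9/2.

9/2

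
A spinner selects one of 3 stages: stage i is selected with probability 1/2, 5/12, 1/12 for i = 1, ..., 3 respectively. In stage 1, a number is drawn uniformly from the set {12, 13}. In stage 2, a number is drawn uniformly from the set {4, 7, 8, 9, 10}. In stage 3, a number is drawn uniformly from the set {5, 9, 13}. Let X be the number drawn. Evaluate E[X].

E[X | stage 1] = (12+13)/2 = 25/2.
E[X | stage 2] = (4+7+8+9+10)/5 = 38/5.
E[X | stage 3] = (5+9+13)/3 = 9.
E[X] = (1/2)·(25/2) + (5/12)·(38/5) + (1/12)·(9) = 61/6.

61/6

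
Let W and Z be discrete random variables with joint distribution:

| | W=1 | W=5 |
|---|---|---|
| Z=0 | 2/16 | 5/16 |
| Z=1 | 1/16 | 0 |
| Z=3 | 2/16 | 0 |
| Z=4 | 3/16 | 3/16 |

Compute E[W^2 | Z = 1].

P(Z = 1) = 1/16.
Σ W^2·P over the event = 1·(1/16) = 1/16.
E[W^2 | Z = 1] = (1/16) / (1/16) = 1.

1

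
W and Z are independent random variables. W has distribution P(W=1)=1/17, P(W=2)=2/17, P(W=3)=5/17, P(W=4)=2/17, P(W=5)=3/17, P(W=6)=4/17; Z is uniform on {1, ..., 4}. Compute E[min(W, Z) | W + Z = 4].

P(W + Z = 4) = 2/17.
Summing min(W,Z)·P(x,y) over outcomes with W + Z = 4 gives 5/34.
E[min(W, Z) | W + Z = 4] = (5/34) / (2/17) = 5/4.

5/4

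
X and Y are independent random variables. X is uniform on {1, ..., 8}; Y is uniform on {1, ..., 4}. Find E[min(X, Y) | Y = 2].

P(Y = 2) = 1/4.
Summing min(X,Y)·P(x,y) over outcomes with Y = 2 gives 15/32.
E[min(X, Y) | Y = 2] = (15/32) / (1/4) = 15/8.

15/8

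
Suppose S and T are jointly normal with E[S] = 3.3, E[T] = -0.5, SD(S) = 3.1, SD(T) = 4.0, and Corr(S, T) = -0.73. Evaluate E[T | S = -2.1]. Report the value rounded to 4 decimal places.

4.5865

E[T | S=x] = μ_T + ρ(σ_T/σ_S)(x − μ_S) for jointly normal variables.
E[T | S=-2.1] = -0.5 + (-0.73)·(4.0/3.1)·(-2.1 − (3.3)) = -0.5 + (-0.94194)·(-5.4) = 4.5865.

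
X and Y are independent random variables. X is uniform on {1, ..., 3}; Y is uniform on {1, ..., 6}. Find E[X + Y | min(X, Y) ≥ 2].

Outcomes with min(X, Y) ≥ 2: (2,2), (2,3), (2,4), (2,5), (2,6), (3,2), (3,3), (3,4), (3,5), (3,6), each with probability 1/18.
E[X + Y | min(X, Y) ≥ 2] = (4 + 5 + 6 + 7 + 8 + 5 + 6 + 7 + 8 + 9) / 10 = 13/2.

13/2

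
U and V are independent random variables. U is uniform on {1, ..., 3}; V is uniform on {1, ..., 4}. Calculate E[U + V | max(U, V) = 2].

Outcomes with max(U, V) = 2: (1,2), (2,1), (2,2), each with probability 1/12.
E[U + V | max(U, V) = 2] = (3 + 3 + 4) / 3 = 10/3.

10/3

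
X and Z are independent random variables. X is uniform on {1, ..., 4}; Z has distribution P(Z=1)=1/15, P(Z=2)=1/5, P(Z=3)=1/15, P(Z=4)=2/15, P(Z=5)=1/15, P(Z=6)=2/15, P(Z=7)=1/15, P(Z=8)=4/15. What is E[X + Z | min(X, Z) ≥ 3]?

P(min(X, Z) ≥ 3) = 11/30.
Summing (X+Z)·P(x,y) over outcomes with min(X, Z) ≥ 3 gives 211/60.
E[X + Z | min(X, Z) ≥ 3] = (211/60) / (11/30) = 211/22.

211/22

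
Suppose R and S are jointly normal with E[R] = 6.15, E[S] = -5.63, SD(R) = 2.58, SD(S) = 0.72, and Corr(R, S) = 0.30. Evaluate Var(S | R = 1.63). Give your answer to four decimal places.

0.4717

For a bivariate normal, Var(S | R=x) = σ_S²(1 − ρ²).
Var(S | R=1.63) = (0.72)²·(1 − (0.30)²) = 0.5184·0.91 = 0.4717.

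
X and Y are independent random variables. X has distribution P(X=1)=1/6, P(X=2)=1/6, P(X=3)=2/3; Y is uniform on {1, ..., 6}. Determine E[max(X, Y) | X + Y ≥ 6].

P(X + Y ≥ 6) = 7/12.
Summing max(X,Y)·P(x,y) over outcomes with X + Y ≥ 6 gives 49/18.
E[max(X, Y) | X + Y ≥ 6] = (49/18) / (7/12) = 14/3.

14/3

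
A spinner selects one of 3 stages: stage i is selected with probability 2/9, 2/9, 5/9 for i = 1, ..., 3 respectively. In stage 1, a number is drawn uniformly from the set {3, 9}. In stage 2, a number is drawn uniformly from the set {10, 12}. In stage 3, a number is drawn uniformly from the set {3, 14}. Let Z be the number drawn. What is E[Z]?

17/2

E[Z | stage 1] = (3+9)/2 = 6.
E[Z | stage 2] = (10+12)/2 = 11.
E[Z | stage 3] = (3+14)/2 = 17/2.
E[Z] = (2/9)·(6) + (2/9)·(11) + (5/9)·(17/2) = 17/2.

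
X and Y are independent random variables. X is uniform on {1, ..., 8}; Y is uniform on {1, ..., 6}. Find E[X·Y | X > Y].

490/27

P(X > Y) = 9/16.
Summing XY·P(x,y) over outcomes with X > Y gives 245/24.
E[X·Y | X > Y] = (245/24) / (9/16) = 490/27.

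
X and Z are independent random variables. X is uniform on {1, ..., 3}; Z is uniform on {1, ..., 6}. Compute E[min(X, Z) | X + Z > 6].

7/3

Outcomes with X + Z > 6: (1,6), (2,5), (2,6), (3,4), (3,5), (3,6), each with probability 1/18.
E[min(X, Z) | X + Z > 6] = (1 + 2 + 2 + 3 + 3 + 3) / 6 = 7/3.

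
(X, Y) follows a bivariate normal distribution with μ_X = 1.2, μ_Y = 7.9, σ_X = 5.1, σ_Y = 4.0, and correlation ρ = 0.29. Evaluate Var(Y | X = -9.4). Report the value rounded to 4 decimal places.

14.6544

For a bivariate normal, Var(Y | X=x) = σ_Y²(1 − ρ²).
Var(Y | X=-9.4) = (4.0)²·(1 − (0.29)²) = 16·0.9159 = 14.6544.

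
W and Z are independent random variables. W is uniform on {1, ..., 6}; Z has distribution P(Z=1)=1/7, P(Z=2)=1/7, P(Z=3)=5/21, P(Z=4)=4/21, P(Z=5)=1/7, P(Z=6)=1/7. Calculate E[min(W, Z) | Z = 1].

1

P(Z = 1) = 1/7.
Summing min(W,Z)·P(x,y) over outcomes with Z = 1 gives 1/7.
E[min(W, Z) | Z = 1] = (1/7) / (1/7) = 1.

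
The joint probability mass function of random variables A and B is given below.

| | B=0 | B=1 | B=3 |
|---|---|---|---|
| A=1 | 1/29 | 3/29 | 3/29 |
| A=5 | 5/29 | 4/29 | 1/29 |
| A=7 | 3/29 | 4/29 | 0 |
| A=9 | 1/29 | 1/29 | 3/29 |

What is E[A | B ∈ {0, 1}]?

P(B ∈ {0, 1}) = 22/29.
Σ A·P over the event = 1·(1/29) + 1·(3/29) + 5·(5/29) + 5·(4/29) + 7·(3/29) + 7·(4/29) + 9·(1/29) + 9·(1/29) = 4.
E[A | B ∈ {0, 1}] = (4) / (22/29) = 58/11.

58/11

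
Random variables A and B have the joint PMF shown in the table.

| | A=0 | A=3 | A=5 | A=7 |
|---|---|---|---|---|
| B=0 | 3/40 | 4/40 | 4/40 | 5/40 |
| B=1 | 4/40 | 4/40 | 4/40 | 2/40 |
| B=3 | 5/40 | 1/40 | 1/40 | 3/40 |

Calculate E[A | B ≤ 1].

113/30

P(B ≤ 1) = 3/4.
Σ A·P over the event = 0·(3/40) + 0·(4/40) + 3·(4/40) + 3·(4/40) + 5·(4/40) + 5·(4/40) + 7·(5/40) + 7·(2/40) = 113/40.
E[A | B ≤ 1] = (113/40) / (3/4) = 113/30.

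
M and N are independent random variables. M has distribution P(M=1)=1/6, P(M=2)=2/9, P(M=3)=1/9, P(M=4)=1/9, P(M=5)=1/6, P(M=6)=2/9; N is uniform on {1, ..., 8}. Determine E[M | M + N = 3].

11/7

P(M + N = 3) = 7/144.
Summing M·P(x,y) over outcomes with M + N = 3 gives 11/144.
E[M | M + N = 3] = (11/144) / (7/144) = 11/7.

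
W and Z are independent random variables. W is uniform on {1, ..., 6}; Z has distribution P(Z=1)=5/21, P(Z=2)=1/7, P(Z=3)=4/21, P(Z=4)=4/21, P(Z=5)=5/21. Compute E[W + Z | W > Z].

P(W > Z) = 31/63.
Summing (W+Z)·P(x,y) over outcomes with W > Z gives 215/63.
E[W + Z | W > Z] = (215/63) / (31/63) = 215/31.

215/31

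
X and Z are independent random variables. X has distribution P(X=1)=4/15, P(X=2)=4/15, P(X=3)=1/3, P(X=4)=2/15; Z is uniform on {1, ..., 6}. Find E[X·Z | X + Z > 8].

178/9

P(X + Z > 8) = 1/10.
Summing XZ·P(x,y) over outcomes with X + Z > 8 gives 89/45.
E[X·Z | X + Z > 8] = (89/45) / (1/10) = 178/9.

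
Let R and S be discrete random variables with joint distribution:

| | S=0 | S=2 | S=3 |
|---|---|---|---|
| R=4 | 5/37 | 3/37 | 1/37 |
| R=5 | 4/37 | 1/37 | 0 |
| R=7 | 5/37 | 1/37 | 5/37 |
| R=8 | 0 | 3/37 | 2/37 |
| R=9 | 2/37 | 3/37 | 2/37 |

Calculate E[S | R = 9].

P(R = 9) = 7/37.
Σ S·P over the event = 0·(2/37) + 2·(3/37) + 3·(2/37) = 12/37.
E[S | R = 9] = (12/37) / (7/37) = 12/7.

12/7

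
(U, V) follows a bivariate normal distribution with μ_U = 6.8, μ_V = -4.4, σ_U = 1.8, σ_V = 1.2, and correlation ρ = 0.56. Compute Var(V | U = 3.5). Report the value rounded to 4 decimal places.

Var(V | U=x) = (1 − ρ²)·σ_V².
Var(V | U=3.5) = (1.2)²·(1 − (0.56)²) = 1.44·0.6864 = 0.9884.

0.9884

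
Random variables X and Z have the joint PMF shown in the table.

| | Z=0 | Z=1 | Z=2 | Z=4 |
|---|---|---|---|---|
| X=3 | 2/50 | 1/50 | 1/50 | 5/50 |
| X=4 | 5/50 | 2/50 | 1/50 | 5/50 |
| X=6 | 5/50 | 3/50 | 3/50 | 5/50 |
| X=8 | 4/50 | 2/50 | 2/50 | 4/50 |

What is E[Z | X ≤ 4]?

47/22

P(X ≤ 4) = 11/25.
Σ Z·P over the event = 0·(2/50) + 1·(1/50) + 2·(1/50) + 4·(5/50) + 0·(5/50) + 1·(2/50) + 2·(1/50) + 4·(5/50) = 47/50.
E[Z | X ≤ 4] = (47/50) / (11/25) = 47/22.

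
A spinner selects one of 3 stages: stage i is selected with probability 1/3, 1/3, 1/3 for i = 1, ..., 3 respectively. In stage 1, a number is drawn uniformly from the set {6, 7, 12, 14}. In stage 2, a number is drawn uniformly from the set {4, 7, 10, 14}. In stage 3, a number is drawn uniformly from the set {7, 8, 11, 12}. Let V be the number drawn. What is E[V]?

28/3

E[V | stage 1] = (6+7+12+14)/4 = 39/4.
E[V | stage 2] = (4+7+10+14)/4 = 35/4.
E[V | stage 3] = (7+8+11+12)/4 = 19/2.
By the law of total expectation,
E[V] = (1/3)·(39/4) + (1/3)·(35/4) + (1/3)·(19/2) = 28/3.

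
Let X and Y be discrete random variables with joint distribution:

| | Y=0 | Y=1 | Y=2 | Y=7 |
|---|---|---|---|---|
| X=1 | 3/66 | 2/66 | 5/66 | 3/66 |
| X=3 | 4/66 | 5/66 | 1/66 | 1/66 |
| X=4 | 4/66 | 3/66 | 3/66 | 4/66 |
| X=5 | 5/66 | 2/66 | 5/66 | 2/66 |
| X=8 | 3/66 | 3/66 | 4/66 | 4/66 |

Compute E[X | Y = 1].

P(Y = 1) = 5/22.
Σ X·P over the event = 1·(2/66) + 3·(5/66) + 4·(3/66) + 5·(2/66) + 8·(3/66) = 21/22.
E[X | Y = 1] = (21/22) / (5/22) = 21/5.

21/5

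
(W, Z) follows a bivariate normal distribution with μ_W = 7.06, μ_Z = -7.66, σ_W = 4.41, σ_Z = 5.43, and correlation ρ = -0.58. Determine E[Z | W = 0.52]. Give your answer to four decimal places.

The regression of Z on W has slope ρ·σ_Z/σ_W and passes through (μ_W, μ_Z).
E[Z | W=0.52] = -7.66 + (-0.58)·(5.43/4.41)·(0.52 − (7.06)) = -7.66 + (-0.71415)·(-6.54) = -2.9895.

-2.9895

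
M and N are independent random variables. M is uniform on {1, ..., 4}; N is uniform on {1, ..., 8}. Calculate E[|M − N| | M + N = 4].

Outcomes with M + N = 4: (1,3), (2,2), (3,1), each with probability 1/32.
E[|M − N| | M + N = 4] = (2 + 0 + 2) / 3 = 4/3.

4/3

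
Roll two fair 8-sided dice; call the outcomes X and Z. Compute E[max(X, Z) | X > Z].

P(X > Z) = 7/16.
Summing max(X,Z)·P(x,y) over outcomes with X > Z gives 21/8.
E[max(X, Z) | X > Z] = (21/8) / (7/16) = 6.

6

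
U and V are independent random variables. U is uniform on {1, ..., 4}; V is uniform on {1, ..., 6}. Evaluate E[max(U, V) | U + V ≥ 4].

P(U + V ≥ 4) = 7/8.
Summing max(U,V)·P(x,y) over outcomes with U + V ≥ 4 gives 89/24.
E[max(U, V) | U + V ≥ 4] = (89/24) / (7/8) = 89/21.

89/21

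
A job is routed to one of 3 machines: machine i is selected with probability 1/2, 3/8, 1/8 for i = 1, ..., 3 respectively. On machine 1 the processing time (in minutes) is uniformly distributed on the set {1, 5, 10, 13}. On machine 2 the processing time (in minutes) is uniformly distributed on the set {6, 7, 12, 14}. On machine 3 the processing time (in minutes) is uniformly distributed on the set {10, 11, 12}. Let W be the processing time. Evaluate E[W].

E[W | machine 1] = (1+5+10+13)/4 = 29/4.
E[W | machine 2] = (6+7+12+14)/4 = 39/4.
E[W | machine 3] = (10+11+12)/3 = 11.
E[W] = (1/2)·(29/4) + (3/8)·(39/4) + (1/8)·(11) = 277/32.

277/32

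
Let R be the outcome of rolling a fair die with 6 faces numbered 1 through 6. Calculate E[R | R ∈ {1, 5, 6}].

4

P(R ∈ {1, 5, 6}) = 1/2.
Σ over the event: 1·1/6 + 5·1/6 + 6·1/6 = 2.
E[R | R ∈ {1, 5, 6}] = (2) / (1/2) = 4.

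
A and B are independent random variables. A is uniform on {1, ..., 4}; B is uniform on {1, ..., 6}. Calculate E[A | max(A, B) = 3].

12/5

Outcomes with max(A, B) = 3: (1,3), (2,3), (3,1), (3,2), (3,3), each with probability 1/24.
E[A | max(A, B) = 3] = (1 + 2 + 3 + 3 + 3) / 5 = 12/5.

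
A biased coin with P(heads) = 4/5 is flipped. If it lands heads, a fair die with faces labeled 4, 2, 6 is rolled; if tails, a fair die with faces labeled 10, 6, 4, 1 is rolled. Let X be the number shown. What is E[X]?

17/4

E[X | heads] = (4+2+6)/3 = 4.
E[X | tails] = (10+6+4+1)/4 = 21/4.
E[X] = (4/5)·(4) + (1/5)·(21/4) = 17/4.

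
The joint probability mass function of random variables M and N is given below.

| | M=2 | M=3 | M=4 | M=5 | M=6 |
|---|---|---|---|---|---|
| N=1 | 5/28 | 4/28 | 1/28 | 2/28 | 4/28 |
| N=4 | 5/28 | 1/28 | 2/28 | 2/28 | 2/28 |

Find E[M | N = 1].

15/4

P(N = 1) = 4/7.
Σ M·P over the event = 2·(5/28) + 3·(4/28) + 4·(1/28) + 5·(2/28) + 6·(4/28) = 15/7.
E[M | N = 1] = (15/7) / (4/7) = 15/4.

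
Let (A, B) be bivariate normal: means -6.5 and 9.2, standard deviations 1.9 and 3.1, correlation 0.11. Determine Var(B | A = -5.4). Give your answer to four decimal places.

9.4937

The conditional variance in a bivariate normal is σ_B²(1 − ρ²), independent of x.
Var(B | A=-5.4) = (3.1)²·(1 − (0.11)²) = 9.61·0.9879 = 9.4937.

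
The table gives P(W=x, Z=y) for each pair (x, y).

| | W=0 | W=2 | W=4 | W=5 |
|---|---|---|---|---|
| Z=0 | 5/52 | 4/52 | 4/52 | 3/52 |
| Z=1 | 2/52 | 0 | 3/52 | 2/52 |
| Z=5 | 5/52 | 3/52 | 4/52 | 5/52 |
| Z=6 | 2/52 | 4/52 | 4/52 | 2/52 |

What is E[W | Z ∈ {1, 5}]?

P(Z ∈ {1, 5}) = 6/13.
Σ W·P over the event = 0·(2/52) + 0·(5/52) + 2·(3/52) + 4·(3/52) + 4·(4/52) + 5·(2/52) + 5·(5/52) = 69/52.
E[W | Z ∈ {1, 5}] = (69/52) / (6/13) = 23/8.

23/8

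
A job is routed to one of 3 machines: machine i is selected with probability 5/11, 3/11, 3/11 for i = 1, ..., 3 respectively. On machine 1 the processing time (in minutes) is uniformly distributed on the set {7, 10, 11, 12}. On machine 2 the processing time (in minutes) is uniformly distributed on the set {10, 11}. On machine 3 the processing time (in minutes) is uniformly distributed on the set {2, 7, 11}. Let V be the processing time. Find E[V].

E[V | machine 1] = (7+10+11+12)/4 = 10.
E[V | machine 2] = (10+11)/2 = 21/2.
E[V | machine 3] = (2+7+11)/3 = 20/3.
By the law of total expectation,
E[V] = (5/11)·(10) + (3/11)·(21/2) + (3/11)·(20/3) = 203/22.

203/22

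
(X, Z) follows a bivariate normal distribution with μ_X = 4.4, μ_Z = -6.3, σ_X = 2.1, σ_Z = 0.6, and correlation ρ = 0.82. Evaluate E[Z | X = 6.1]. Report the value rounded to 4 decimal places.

The regression of Z on X has slope ρ·σ_Z/σ_X and passes through (μ_X, μ_Z).
E[Z | X=6.1] = -6.3 + (0.82)·(0.6/2.1)·(6.1 − (4.4)) = -6.3 + (0.23429)·(1.7) = -5.9017.

-5.9017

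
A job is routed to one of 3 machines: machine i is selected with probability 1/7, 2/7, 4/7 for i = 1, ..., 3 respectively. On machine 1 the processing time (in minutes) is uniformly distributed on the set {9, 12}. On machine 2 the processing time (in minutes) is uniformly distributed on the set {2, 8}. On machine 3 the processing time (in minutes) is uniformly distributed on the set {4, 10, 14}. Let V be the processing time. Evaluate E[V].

E[V | machine 1] = (9+12)/2 = 21/2.
E[V | machine 2] = (2+8)/2 = 5.
E[V | machine 3] = (4+10+14)/3 = 28/3.
By the law of total expectation,
E[V] = (1/7)·(21/2) + (2/7)·(5) + (4/7)·(28/3) = 347/42.

347/42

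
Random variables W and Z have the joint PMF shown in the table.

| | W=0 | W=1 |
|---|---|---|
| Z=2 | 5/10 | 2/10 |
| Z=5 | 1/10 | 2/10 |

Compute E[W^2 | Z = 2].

2/7

P(Z = 2) = 7/10.
Σ W^2·P over the event = 0·(5/10) + 1·(2/10) = 1/5.
E[W^2 | Z = 2] = (1/5) / (7/10) = 2/7.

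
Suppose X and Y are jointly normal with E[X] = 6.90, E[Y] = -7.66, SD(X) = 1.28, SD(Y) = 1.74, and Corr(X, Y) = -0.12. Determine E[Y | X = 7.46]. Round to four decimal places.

For a bivariate normal, E[Y | X=x] = μ_Y + ρ·(σ_Y/σ_X)·(x − μ_X).
E[Y | X=7.46] = -7.66 + (-0.12)·(1.74/1.28)·(7.46 − (6.90)) = -7.66 + (-0.163125)·(0.56) = -7.7514.

-7.7514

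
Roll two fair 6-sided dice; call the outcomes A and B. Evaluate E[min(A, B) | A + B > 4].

P(A + B > 4) = 5/6.
Summing min(A,B)·P(x,y) over outcomes with A + B > 4 gives 7/3.
E[min(A, B) | A + B > 4] = (7/3) / (5/6) = 14/5.

14/5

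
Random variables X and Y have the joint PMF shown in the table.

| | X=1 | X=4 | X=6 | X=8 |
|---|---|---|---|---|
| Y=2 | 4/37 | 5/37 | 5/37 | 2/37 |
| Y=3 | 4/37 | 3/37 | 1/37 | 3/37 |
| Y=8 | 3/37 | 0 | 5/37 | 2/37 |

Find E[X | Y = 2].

P(Y = 2) = 16/37.
Σ X·P over the event = 1·(4/37) + 4·(5/37) + 6·(5/37) + 8·(2/37) = 70/37.
E[X | Y = 2] = (70/37) / (16/37) = 35/8.

35/8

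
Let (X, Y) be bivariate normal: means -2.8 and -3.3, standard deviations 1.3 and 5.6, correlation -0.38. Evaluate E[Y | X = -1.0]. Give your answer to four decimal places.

-6.2465

For a bivariate normal, E[Y | X=x] = μ_Y + ρ·(σ_Y/σ_X)·(x − μ_X).
E[Y | X=-1.0] = -3.3 + (-0.38)·(5.6/1.3)·(-1.0 − (-2.8)) = -3.3 + (-1.63692)·(1.8) = -6.2465.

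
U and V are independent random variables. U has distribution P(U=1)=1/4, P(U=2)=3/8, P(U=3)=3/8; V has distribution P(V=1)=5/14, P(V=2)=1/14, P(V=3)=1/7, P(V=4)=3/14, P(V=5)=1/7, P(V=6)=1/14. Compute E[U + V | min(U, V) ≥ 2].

P(min(U, V) ≥ 2) = 27/56.
Summing (U+V)·P(x,y) over outcomes with min(U, V) ≥ 2 gives 351/112.
E[U + V | min(U, V) ≥ 2] = (351/112) / (27/56) = 13/2.

13/2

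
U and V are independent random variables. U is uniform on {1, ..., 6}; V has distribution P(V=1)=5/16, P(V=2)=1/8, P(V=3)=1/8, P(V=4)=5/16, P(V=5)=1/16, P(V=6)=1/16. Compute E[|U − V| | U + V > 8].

P(U + V > 8) = 19/96.
Summing |U−V|·P(x,y) over outcomes with U + V > 8 gives 29/96.
E[|U − V| | U + V > 8] = (29/96) / (19/96) = 29/19.

29/19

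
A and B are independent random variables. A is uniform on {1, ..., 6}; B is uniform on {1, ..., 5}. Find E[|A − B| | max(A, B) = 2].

Outcomes with max(A, B) = 2: (1,2), (2,1), (2,2), each with probability 1/30.
E[|A − B| | max(A, B) = 2] = (1 + 1 + 0) / 3 = 2/3.

2/3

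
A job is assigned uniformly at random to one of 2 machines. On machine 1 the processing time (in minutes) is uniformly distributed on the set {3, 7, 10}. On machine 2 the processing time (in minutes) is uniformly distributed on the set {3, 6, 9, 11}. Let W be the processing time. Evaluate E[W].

167/24

E[W | machine 1] = (3+7+10)/3 = 20/3.
E[W | machine 2] = (3+6+9+11)/4 = 29/4.
E[W] = (1/2)·(20/3) + (1/2)·(29/4) = 167/24.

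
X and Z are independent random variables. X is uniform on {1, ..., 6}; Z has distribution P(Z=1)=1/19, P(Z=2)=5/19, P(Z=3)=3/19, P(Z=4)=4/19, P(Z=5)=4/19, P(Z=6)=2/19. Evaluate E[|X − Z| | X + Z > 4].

P(X + Z > 4) = 49/57.
Summing |X−Z|·P(x,y) over outcomes with X + Z > 4 gives 193/114.
E[|X − Z| | X + Z > 4] = (193/114) / (49/57) = 193/98.

193/98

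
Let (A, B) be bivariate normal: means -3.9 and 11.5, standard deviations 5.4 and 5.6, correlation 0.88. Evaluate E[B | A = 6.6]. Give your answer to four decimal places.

21.0822

E[B | A=x] = μ_B + ρ(σ_B/σ_A)(x − μ_A) for jointly normal variables.
E[B | A=6.6] = 11.5 + (0.88)·(5.6/5.4)·(6.6 − (-3.9)) = 11.5 + (0.91259)·(10.5) = 21.0822.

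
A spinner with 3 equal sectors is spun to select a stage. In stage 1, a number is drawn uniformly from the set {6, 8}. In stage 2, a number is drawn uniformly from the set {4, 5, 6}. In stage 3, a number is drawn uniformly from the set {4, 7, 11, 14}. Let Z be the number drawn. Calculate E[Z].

E[Z | stage 1] = (6+8)/2 = 7.
E[Z | stage 2] = (4+5+6)/3 = 5.
E[Z | stage 3] = (4+7+11+14)/4 = 9.
By the law of total expectation,
E[Z] = (1/3)·(7) + (1/3)·(5) + (1/3)·(9) = 7.

7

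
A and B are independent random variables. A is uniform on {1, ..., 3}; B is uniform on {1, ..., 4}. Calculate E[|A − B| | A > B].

4/3

P(A > B) = 1/4.
Summing |A−B|·P(x,y) over outcomes with A > B gives 1/3.
E[|A − B| | A > B] = (1/3) / (1/4) = 4/3.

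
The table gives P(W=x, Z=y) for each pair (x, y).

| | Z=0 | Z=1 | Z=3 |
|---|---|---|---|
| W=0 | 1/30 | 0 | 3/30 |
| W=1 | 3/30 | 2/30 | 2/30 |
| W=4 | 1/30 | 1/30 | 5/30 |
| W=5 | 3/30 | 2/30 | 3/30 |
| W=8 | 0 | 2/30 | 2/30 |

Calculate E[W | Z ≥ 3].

53/15

P(Z ≥ 3) = 1/2.
Σ W·P over the event = 0·(3/30) + 1·(2/30) + 4·(5/30) + 5·(3/30) + 8·(2/30) = 53/30.
E[W | Z ≥ 3] = (53/30) / (1/2) = 53/15.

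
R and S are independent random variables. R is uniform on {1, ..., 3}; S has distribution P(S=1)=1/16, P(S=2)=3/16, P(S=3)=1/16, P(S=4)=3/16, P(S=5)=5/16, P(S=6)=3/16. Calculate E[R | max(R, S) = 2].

P(max(R, S) = 2) = 7/48.
Summing R·P(x,y) over outcomes with max(R, S) = 2 gives 11/48.
E[R | max(R, S) = 2] = (11/48) / (7/48) = 11/7.

11/7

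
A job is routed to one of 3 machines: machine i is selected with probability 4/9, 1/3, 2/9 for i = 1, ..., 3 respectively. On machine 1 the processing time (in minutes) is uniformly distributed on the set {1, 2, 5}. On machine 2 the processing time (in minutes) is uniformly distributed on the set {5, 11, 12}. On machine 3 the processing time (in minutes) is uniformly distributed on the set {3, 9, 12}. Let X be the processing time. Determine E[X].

E[X | machine 1] = (1+2+5)/3 = 8/3.
E[X | machine 2] = (5+11+12)/3 = 28/3.
E[X | machine 3] = (3+9+12)/3 = 8.
By the law of total expectation,
E[X] = (4/9)·(8/3) + (1/3)·(28/3) + (2/9)·(8) = 164/27.

164/27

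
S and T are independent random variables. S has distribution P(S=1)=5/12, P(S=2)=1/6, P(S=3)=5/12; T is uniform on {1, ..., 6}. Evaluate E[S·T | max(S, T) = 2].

22/9

P(max(S, T) = 2) = 1/8.
Summing ST·P(x,y) over outcomes with max(S, T) = 2 gives 11/36.
E[S·T | max(S, T) = 2] = (11/36) / (1/8) = 22/9.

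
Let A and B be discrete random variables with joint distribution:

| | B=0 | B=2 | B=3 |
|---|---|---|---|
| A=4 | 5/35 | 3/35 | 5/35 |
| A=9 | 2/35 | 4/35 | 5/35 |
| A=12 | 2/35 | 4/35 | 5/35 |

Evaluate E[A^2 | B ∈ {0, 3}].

1735/24

P(B ∈ {0, 3}) = 24/35.
Σ A^2·P over the event = 16·(5/35) + 16·(5/35) + 81·(2/35) + 81·(5/35) + 144·(2/35) + 144·(5/35) = 347/7.
E[A^2 | B ∈ {0, 3}] = (347/7) / (24/35) = 1735/24.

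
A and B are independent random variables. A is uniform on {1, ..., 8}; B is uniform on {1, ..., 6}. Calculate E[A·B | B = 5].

45/2

P(B = 5) = 1/6.
Summing AB·P(x,y) over outcomes with B = 5 gives 15/4.
E[A·B | B = 5] = (15/4) / (1/6) = 45/2.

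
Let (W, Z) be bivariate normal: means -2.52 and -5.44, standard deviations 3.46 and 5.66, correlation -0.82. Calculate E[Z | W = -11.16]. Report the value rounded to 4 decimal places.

6.1496

The regression of Z on W has slope ρ·σ_Z/σ_W and passes through (μ_W, μ_Z).
E[Z | W=-11.16] = -5.44 + (-0.82)·(5.66/3.46)·(-11.16 − (-2.52)) = -5.44 + (-1.34139)·(-8.64) = 6.1496.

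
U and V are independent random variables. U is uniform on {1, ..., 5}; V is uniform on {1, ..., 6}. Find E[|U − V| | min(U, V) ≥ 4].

Outcomes with min(U, V) ≥ 4: (4,4), (4,5), (4,6), (5,4), (5,5), (5,6), each with probability 1/30.
E[|U − V| | min(U, V) ≥ 4] = (0 + 1 + 2 + 1 + 0 + 1) / 6 = 5/6.

5/6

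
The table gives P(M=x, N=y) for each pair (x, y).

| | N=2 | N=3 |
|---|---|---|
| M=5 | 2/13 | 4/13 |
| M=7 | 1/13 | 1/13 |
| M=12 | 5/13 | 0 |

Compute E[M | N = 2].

P(N = 2) = 8/13.
Σ M·P over the event = 5·(2/13) + 7·(1/13) + 12·(5/13) = 77/13.
E[M | N = 2] = (77/13) / (8/13) = 77/8.

77/8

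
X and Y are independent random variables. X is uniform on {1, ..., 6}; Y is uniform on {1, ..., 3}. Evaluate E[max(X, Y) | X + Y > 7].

17/3

P(X + Y > 7) = 1/6.
Summing max(X,Y)·P(x,y) over outcomes with X + Y > 7 gives 17/18.
E[max(X, Y) | X + Y > 7] = (17/18) / (1/6) = 17/3.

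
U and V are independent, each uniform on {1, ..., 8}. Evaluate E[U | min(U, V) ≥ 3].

11/2

P(min(U, V) ≥ 3) = 9/16.
Summing U·P(x,y) over outcomes with min(U, V) ≥ 3 gives 99/32.
E[U | min(U, V) ≥ 3] = (99/32) / (9/16) = 11/2.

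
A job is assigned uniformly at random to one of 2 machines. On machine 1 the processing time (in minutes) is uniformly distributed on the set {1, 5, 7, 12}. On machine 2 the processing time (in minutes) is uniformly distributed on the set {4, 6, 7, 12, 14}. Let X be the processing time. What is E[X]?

297/40

E[X | machine 1] = (1+5+7+12)/4 = 25/4.
E[X | machine 2] = (4+6+7+12+14)/5 = 43/5.
By the law of total expectation,
E[X] = (1/2)·(25/4) + (1/2)·(43/5) = 297/40.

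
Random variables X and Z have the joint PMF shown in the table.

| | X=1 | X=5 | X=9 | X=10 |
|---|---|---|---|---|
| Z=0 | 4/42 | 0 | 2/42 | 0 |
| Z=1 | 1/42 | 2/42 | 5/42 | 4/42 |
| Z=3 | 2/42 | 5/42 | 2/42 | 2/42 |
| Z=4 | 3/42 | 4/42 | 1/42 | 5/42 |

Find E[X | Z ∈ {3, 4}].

P(Z ∈ {3, 4}) = 4/7.
Σ X·P over the event = 1·(2/42) + 1·(3/42) + 5·(5/42) + 5·(4/42) + 9·(2/42) + 9·(1/42) + 10·(2/42) + 10·(5/42) = 7/2.
E[X | Z ∈ {3, 4}] = (7/2) / (4/7) = 49/8.

49/8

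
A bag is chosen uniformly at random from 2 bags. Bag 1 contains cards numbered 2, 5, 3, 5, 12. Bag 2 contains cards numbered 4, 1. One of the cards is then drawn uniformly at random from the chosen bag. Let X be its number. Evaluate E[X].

79/20

E[X | bag 1] = (2+5+3+5+12)/5 = 27/5.
E[X | bag 2] = (4+1)/2 = 5/2.
E[X] = (1/2)·(27/5) + (1/2)·(5/2) = 79/20.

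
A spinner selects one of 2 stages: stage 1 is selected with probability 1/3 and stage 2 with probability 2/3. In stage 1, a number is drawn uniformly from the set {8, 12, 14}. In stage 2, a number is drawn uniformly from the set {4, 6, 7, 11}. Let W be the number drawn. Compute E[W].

E[W | stage 1] = (8+12+14)/3 = 34/3.
E[W | stage 2] = (4+6+7+11)/4 = 7.
E[W] = (1/3)·(34/3) + (2/3)·(7) = 76/9.

76/9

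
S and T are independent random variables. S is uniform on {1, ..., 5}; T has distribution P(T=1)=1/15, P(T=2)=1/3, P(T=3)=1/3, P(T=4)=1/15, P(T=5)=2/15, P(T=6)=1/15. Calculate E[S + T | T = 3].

P(T = 3) = 1/3.
Summing (S+T)·P(x,y) over outcomes with T = 3 gives 2.
E[S + T | T = 3] = (2) / (1/3) = 6.

6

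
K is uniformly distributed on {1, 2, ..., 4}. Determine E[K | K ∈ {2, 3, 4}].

P(K ∈ {2, 3, 4}) = 3/4.
Σ over the event: 2·1/4 + 3·1/4 + 4·1/4 = 9/4.
E[K | K ∈ {2, 3, 4}] = (9/4) / (3/4) = 3.

3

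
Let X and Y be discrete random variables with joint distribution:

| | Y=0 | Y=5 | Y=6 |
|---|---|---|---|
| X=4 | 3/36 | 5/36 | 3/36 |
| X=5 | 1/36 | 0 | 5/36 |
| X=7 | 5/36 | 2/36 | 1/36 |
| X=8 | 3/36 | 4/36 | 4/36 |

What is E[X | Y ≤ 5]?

142/23

P(Y ≤ 5) = 23/36.
Summing X·P(X=x,Y=y) over the conditioning event gives 71/18.
E[X | Y ≤ 5] = (71/18) / (23/36) = 142/23.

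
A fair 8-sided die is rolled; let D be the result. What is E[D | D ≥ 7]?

15/2

Given D ≥ 7, D is equally likely to be any of {7, 8}.
E[D | D ≥ 7] = (7 + 8) / 2 = 15/2.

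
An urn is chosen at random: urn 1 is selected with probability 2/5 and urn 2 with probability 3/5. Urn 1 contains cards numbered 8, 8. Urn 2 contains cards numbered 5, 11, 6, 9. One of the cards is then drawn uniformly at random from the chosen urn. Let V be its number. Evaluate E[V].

E[V | urn 1] = (8+8)/2 = 8.
E[V | urn 2] = (5+11+6+9)/4 = 31/4.
E[V] = (2/5)·(8) + (3/5)·(31/4) = 157/20.

157/20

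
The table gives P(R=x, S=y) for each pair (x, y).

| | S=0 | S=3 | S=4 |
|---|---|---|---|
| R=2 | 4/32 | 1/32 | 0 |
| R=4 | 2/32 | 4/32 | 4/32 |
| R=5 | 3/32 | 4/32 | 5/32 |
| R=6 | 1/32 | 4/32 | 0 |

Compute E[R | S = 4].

P(S = 4) = 9/32.
Σ R·P over the event = 4·(4/32) + 5·(5/32) = 41/32.
E[R | S = 4] = (41/32) / (9/32) = 41/9.

41/9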